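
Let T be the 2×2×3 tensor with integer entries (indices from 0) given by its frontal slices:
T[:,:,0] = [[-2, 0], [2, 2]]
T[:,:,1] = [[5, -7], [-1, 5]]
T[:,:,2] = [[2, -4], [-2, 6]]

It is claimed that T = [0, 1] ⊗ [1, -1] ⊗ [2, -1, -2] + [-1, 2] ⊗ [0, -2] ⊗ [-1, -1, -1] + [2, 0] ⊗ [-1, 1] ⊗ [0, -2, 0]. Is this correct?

No

Reconstruct entry (0,0,0) from the claimed factors: Σₗ aₗ[0]bₗ[0]cₗ[0] = (0)·(1)·(2) + (-1)·(0)·(-1) + (2)·(-1)·(0) = 0, but T[0,0,0] = -2. The claim is false.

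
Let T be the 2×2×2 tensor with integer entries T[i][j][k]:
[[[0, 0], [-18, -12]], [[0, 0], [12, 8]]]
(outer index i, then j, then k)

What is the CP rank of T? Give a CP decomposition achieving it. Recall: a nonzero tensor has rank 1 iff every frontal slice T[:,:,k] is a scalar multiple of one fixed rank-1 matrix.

Lower bound: T ≠ 0 (e.g. T[0,1,0] = -18), so rank(T) ≥ 1.
Upper bound: if T = a (x) b (x) c then every fibre of T is a multiple of the corresponding factor, so read the factors off the fibres through the nonzero entry T[0,1,0] = -18.
The mode-1 fibre T[:,1,0] = [-18, 12] gives a = [3, -2] (primitive direction); the mode-2 fibre T[0,:,0] = [0, -18] gives b = [0, 1]; then c[k] = T[0,1,k] / (a[0]·b[1]) = [-18, -12] / 3 = [-6, -4].
Expanding [3, -2] (x) [0, 1] (x) [-6, -4] reproduces all 8 entries of T, so T = [3, -2] (x) [0, 1] (x) [-6, -4] and rank(T) ≤ 1.
These bounds meet, so rank(T) = 1.
Check entry T[1,0,1] = 0: (-2)·(0)·(-4) = 0.

rank(T) = 1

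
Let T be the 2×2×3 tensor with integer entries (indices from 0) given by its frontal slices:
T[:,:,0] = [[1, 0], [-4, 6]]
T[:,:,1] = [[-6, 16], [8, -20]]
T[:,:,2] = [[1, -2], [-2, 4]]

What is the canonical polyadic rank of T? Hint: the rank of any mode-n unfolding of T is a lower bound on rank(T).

Lower bound: the mode-1 unfolding of T (rows indexed by i, columns by (j,k) = (0,0), (0,1), (0,2), (1,0), (1,1), (1,2)) is [[1, -6, 1, 0, 16, -2], [-4, 8, -2, 6, -20, 4]].
There the 2×2 minor on rows i ∈ {0, 1}, columns (j,k) ∈ {(0,0), (0,1)} is det [[1, -6], [-4, 8]] = -16 ≠ 0, so this unfolding has rank ≥ 2; CP rank is at least every unfolding rank, so rank(T) ≥ 2. (Unfolding ranks only ever bound the CP rank from below — rank(T) can be strictly larger than all of them — so the matching upper bound has to come from an explicit 2-term decomposition.)
Upper bound — finding two terms. Write S_k = T[:,:,k] for the frontal slices: S₀ = [[1, 0], [-4, 6]], S₁ = [[-6, 16], [8, -20]], S₂ = [[1, -2], [-2, 4]].
If T = a₁ ∘ b₁ ∘ c₁ + a₂ ∘ b₂ ∘ c₂ then each S_k = c₁[k]·a₁b₁ᵀ + c₂[k]·a₂b₂ᵀ. S₀ and S₁ are linearly independent, so a₁b₁ᵀ and a₂b₂ᵀ must span the same plane of matrices: they are the rank-1 matrices of the form x·S₀ + y·S₁.
det(x·S₀ + y·S₁) is 6·x² + 8·xy − 8·y² = 2·(3·x − 2·y)(x + 2·y), vanishing at (x:y) = (2:3) and (2:-1).
M₁ = 2·S₀ + 3·S₁ = [[-16, 48], [16, -48]] = (-16)·(1, -1)(1, -3)ᵀ and M₂ = 2·S₀ − S₁ = [[8, -16], [-16, 32]] = 8·(1, -2)(1, -2)ᵀ, so take a₁ = (1, -1), b₁ = (1, -3), a₂ = (1, -2), b₂ = (1, -2).
Each slice is an integer combination of E₁ = a₁b₁ᵀ and E₂ = a₂b₂ᵀ: S₀ = −2·E₁ + 3·E₂, S₁ = −4·E₁ − 2·E₂, S₂ = E₂; reading off coefficients, c₁ = (-2, -4, 0) and c₂ = (3, -2, 1).
Hence T = (1, -1) ∘ (1, -3) ∘ (-2, -4, 0) + (1, -2) ∘ (1, -2) ∘ (3, -2, 1), so rank(T) ≤ 2.
These bounds meet, so rank(T) = 2.

2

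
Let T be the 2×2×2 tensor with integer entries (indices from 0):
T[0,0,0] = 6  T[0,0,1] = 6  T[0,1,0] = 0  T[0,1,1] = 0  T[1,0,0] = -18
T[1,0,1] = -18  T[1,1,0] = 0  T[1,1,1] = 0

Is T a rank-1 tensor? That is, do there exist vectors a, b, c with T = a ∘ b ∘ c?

Yes

If T = a ∘ b ∘ c then every fibre of T is a multiple of the corresponding factor, so read the factors off the fibres through the nonzero entry T[0,0,0] = 6.
The mode-1 fibre T[:,0,0] = [6, -18] gives a = [1, -3] (primitive direction); the mode-2 fibre T[0,:,0] = [6, 0] gives b = [1, 0]; then c[k] = T[0,0,k] / (a[0]·b[0]) = [6, 6] / 1 = [6, 6].
Expanding [1, -3] ∘ [1, 0] ∘ [6, 6] reproduces all 8 entries of T, so T = [1, -3] ∘ [1, 0] ∘ [6, 6] and rank(T) ≤ 1.
Equivalently every frontal slice T[:,:,k] is c[k] times the rank-1 matrix [1, -3] ∘ [1, 0]. So T has rank 1 (it is nonzero).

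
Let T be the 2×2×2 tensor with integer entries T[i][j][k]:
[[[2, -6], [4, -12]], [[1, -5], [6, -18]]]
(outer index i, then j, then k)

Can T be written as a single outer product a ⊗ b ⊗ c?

No

The mode-1 unfolding of T (rows indexed by i, columns by (j,k) = (0,0), (0,1), (1,0), (1,1)) is [[2, -6, 4, -12], [1, -5, 6, -18]].
There the 2×2 minor on rows i ∈ {0, 1}, columns (j,k) ∈ {(0,0), (0,1)} is det [[2, -6], [1, -5]] = -4 ≠ 0, so this unfolding has rank ≥ 2; CP rank is at least every unfolding rank, so rank(T) ≥ 2.
In particular rank(T) ≥ 2 > 1, so T is not rank-1.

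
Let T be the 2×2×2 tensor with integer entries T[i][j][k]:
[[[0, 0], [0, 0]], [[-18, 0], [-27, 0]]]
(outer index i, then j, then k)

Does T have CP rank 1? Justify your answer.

Yes

If T = a (x) b (x) c then every fibre of T is a multiple of the corresponding factor, so read the factors off the fibres through the nonzero entry T[1,0,0] = -18.
The mode-1 fibre T[:,0,0] = [0, -18] gives a = [0, 1] (primitive direction); the mode-2 fibre T[1,:,0] = [-18, -27] gives b = [2, 3]; then c[k] = T[1,0,k] / (a[1]·b[0]) = [-18, 0] / 2 = [-9, 0].
Expanding [0, 1] (x) [2, 3] (x) [-9, 0] reproduces all 8 entries of T, so T = [0, 1] (x) [2, 3] (x) [-9, 0] and rank(T) ≤ 1.
Equivalently every frontal slice T[:,:,k] is c[k] times the rank-1 matrix [0, 1] (x) [2, 3]. So T has rank 1 (it is nonzero).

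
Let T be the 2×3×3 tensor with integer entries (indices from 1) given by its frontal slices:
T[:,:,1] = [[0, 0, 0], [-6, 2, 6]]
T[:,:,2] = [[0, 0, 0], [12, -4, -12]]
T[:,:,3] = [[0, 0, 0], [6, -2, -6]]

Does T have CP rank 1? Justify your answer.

Yes

If T = a ⊗ b ⊗ c then every fibre of T is a multiple of the corresponding factor, so read the factors off the fibres through the nonzero entry T[2,1,1] = -6.
The mode-1 fibre T[:,1,1] = [0, -6] gives a = [0, 1] (primitive direction); the mode-2 fibre T[2,:,1] = [-6, 2, 6] gives b = [3, -1, -3]; then c[k] = T[2,1,k] / (a[2]·b[1]) = [-6, 12, 6] / 3 = [-2, 4, 2].
Expanding [0, 1] ⊗ [3, -1, -3] ⊗ [-2, 4, 2] reproduces all 18 entries of T, so T = [0, 1] ⊗ [3, -1, -3] ⊗ [-2, 4, 2] and rank(T) ≤ 1.
Equivalently every frontal slice T[:,:,k] is c[k] times the rank-1 matrix [0, 1] ⊗ [3, -1, -3]. So T has rank 1 (it is nonzero).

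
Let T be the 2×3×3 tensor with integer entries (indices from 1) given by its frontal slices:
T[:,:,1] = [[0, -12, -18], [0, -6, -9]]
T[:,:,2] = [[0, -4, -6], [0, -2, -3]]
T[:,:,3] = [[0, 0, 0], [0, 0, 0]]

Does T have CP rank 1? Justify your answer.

Yes

If T = a ⊗ b ⊗ c then every fibre of T is a multiple of the corresponding factor, so read the factors off the fibres through the nonzero entry T[1,2,1] = -12.
The mode-1 fibre T[:,2,1] = [-12, -6] gives a = [2, 1] (primitive direction); the mode-2 fibre T[1,:,1] = [0, -12, -18] gives b = [0, 2, 3]; then c[k] = T[1,2,k] / (a[1]·b[2]) = [-12, -4, 0] / 4 = [-3, -1, 0].
Expanding [2, 1] ⊗ [0, 2, 3] ⊗ [-3, -1, 0] reproduces all 18 entries of T, so T = [2, 1] ⊗ [0, 2, 3] ⊗ [-3, -1, 0] and rank(T) ≤ 1.
Equivalently every frontal slice T[:,:,k] is c[k] times the rank-1 matrix [2, 1] ⊗ [0, 2, 3]. So T has rank 1 (it is nonzero).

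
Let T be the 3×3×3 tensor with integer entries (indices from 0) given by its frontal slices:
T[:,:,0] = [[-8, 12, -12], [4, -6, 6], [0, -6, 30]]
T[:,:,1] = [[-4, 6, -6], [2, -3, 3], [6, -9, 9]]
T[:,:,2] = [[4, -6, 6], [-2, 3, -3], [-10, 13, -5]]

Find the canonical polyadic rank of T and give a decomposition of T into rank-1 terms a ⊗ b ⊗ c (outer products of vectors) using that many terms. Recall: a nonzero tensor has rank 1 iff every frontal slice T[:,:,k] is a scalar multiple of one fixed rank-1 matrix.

Lower bound: the mode-2 unfolding of T (rows indexed by j, columns by (i,k) = (0,0), (0,1), (0,2), (1,0), (1,1), (1,2), (2,0), (2,1), (2,2)) is [[-8, -4, 4, 4, 2, -2, 0, 6, -10], [12, 6, -6, -6, -3, 3, -6, -9, 13], [-12, -6, 6, 6, 3, -3, 30, 9, -5]].
There the 2×2 minor on rows j ∈ {0, 1}, columns (i,k) ∈ {(0,0), (2,0)} is det [[-8, 0], [12, -6]] = 48 ≠ 0, so this unfolding has rank ≥ 2; CP rank is at least every unfolding rank, so rank(T) ≥ 2. (Unfolding ranks only ever bound the CP rank from below — rank(T) can be strictly larger than all of them — so the matching upper bound has to come from an explicit 2-term decomposition.)
Upper bound — finding two terms. Write S_k = T[:,:,k] for the frontal slices: S₀ = [[-8, 12, -12], [4, -6, 6], [0, -6, 30]], S₁ = [[-4, 6, -6], [2, -3, 3], [6, -9, 9]], S₂ = [[4, -6, 6], [-2, 3, -3], [-10, 13, -5]].
If T = a₁ ⊗ b₁ ⊗ c₁ + a₂ ⊗ b₂ ⊗ c₂ then each S_k = c₁[k]·a₁b₁ᵀ + c₂[k]·a₂b₂ᵀ. S₀ and S₁ are linearly independent, so a₁b₁ᵀ and a₂b₂ᵀ must span the same plane of matrices: they are the rank-1 matrices of the form x·S₀ + y·S₁.
The 2×2 minor of x·S₀ + y·S₁ on rows {0,2}, columns {0,1} is 48·x² + 24·xy = 24·(2·x + y)(x), vanishing at (x:y) = (1:-2) and (0:1).
M₁ = S₀ − 2·S₁ = [[0, 0, 0], [0, 0, 0], [-12, 12, 12]] = (-12)·[0, 0, 1][1, -1, -1]ᵀ and M₂ = S₁ = [[-4, 6, -6], [2, -3, 3], [6, -9, 9]] = −[2, -1, -3][2, -3, 3]ᵀ, so take a₁ = [0, 0, 1], b₁ = [1, -1, -1], a₂ = [2, -1, -3], b₂ = [2, -3, 3].
Each slice is an integer combination of E₁ = a₁b₁ᵀ and E₂ = a₂b₂ᵀ: S₀ = −12·E₁ − 2·E₂, S₁ = −E₂, S₂ = −4·E₁ + E₂; reading off coefficients, c₁ = [-12, 0, -4] and c₂ = [-2, -1, 1].
Hence T = [0, 0, 1] ⊗ [1, -1, -1] ⊗ [-12, 0, -4] + [2, -1, -3] ⊗ [2, -3, 3] ⊗ [-2, -1, 1], so rank(T) ≤ 2.
These bounds meet, so rank(T) = 2.
Check entry T[1,0,1] = 2: (0)·(1)·(0) + (-1)·(2)·(-1) = 2.

rank(T) = 2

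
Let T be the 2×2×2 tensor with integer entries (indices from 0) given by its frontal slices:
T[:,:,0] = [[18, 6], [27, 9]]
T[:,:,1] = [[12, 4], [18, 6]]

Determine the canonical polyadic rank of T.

Lower bound: T ≠ 0 (e.g. T[0,0,0] = 18), so rank(T) ≥ 1.
Upper bound: if T = a ⊗ b ⊗ c then every fibre of T is a multiple of the corresponding factor, so read the factors off the fibres through the nonzero entry T[0,0,0] = 18.
The mode-1 fibre T[:,0,0] = [18, 27] gives a = [2, 3] (primitive direction); the mode-2 fibre T[0,:,0] = [18, 6] gives b = [3, 1]; then c[k] = T[0,0,k] / (a[0]·b[0]) = [18, 12] / 6 = [3, 2].
Expanding [2, 3] ⊗ [3, 1] ⊗ [3, 2] reproduces all 8 entries of T, so T = [2, 3] ⊗ [3, 1] ⊗ [3, 2] and rank(T) ≤ 1.
These bounds meet, so rank(T) = 1.

1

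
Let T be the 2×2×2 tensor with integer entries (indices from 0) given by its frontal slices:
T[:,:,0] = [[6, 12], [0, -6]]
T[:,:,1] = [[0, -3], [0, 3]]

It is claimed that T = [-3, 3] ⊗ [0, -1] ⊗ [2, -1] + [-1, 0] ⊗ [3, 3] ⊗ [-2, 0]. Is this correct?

Yes

Reconstruct entrywise from the claimed factors. For example, T[1,1,1] = 3 and Σₗ aₗ[1]bₗ[1]cₗ[1] = (3)·(-1)·(-1) + (0)·(3)·(0) = 3; checking all 8 entries, every one matches. The claim holds.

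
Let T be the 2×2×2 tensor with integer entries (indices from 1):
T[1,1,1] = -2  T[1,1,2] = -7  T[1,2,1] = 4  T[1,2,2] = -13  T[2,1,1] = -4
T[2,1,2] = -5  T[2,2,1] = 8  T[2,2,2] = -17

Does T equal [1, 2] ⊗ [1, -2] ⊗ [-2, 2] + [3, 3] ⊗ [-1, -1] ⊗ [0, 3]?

Reconstruct entrywise from the claimed factors. For example, T[1,1,1] = -2 and Σₗ aₗ[1]bₗ[1]cₗ[1] = (1)·(1)·(-2) + (3)·(-1)·(0) = -2; checking all 8 entries, every one matches. The claim holds.

Yes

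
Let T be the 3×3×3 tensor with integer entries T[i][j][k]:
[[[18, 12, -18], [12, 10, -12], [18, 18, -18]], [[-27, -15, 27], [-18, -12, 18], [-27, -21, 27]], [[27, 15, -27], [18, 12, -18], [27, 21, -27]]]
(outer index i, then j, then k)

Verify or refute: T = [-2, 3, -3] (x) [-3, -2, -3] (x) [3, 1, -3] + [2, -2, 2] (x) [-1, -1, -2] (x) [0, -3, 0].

Reconstruct entrywise from the claimed factors. For example, T[0,2,1] = 18 and Σₗ aₗ[0]bₗ[2]cₗ[1] = (-2)·(-3)·(1) + (2)·(-2)·(-3) = 18; checking all 27 entries, every one matches. The claim holds.

Yes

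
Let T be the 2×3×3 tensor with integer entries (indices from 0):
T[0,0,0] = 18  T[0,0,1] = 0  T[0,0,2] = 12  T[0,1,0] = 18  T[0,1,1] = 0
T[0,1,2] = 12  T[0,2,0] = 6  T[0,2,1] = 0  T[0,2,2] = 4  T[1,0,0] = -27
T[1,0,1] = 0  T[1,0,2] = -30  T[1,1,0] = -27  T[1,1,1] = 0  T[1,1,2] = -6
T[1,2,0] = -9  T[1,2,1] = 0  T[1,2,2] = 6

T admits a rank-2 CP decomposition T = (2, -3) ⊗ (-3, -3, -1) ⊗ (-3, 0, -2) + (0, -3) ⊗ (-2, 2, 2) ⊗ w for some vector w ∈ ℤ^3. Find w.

w = (0, 0, -2)

Subtract the known terms from T to get the rank-1 residual R = (0, -3) ⊗ (-2, 2, 2) ⊗ w, so R[i,j,k] = a[i]·b[j]·w[k]. Pick indices with nonzero a[1]·b[0] = (-3)·(-2) = 6. Only the fibre through (1,0,·) is needed: R[1,0,:] = T[1,0,:] − Σₗ aₗ[1]bₗ[0]cₗ = [-27, 0, -30] − (-3)·(-3)·(-3, 0, -2) = [0, 0, -12]. Then w[k] = R[1,0,k] / 6 for each k, giving w = [0, 0, -12] / 6 = (0, 0, -2).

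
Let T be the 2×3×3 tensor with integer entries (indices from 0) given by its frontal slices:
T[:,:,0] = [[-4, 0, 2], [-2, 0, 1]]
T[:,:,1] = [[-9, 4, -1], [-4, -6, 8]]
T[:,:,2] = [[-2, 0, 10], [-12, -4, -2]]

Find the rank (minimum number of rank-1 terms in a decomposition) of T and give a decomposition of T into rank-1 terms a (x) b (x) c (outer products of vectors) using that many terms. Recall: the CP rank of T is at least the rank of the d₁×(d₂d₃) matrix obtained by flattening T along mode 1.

Lower bound: the mode-2 unfolding of T (rows indexed by j, columns by (i,k) = (0,0), (0,1), (0,2), (1,0), (1,1), (1,2)) is [[-4, -9, -2, -2, -4, -12], [0, 4, 0, 0, -6, -4], [2, -1, 10, 1, 8, -2]].
There the 3×3 minor on rows j ∈ {0, 1, 2}, columns (i,k) ∈ {(0,0), (0,1), (0,2)} is det [[-4, -9, -2], [0, 4, 0], [2, -1, 10]] = -144 ≠ 0, so this unfolding has rank ≥ 3; CP rank is at least every unfolding rank, so rank(T) ≥ 3. (Flattening ranks never certify an upper bound on CP rank; for that we must actually write T with 3 rank-1 terms.)
Upper bound: T is a sum of 3 rank-1 terms, T = [1, -2] (x) [1, 2, -1] (x) [0, 1, 2] + [1, -1] (x) [1, -1, 2] (x) [0, -2, 4] + [2, 1] (x) [2, 0, -1] (x) [-1, -2, -2] (one valid choice — decompositions are not unique — normalised so each a, b is primitive with positive first nonzero entry; check it by expanding all entries), so rank(T) ≤ 3.
These bounds meet, so rank(T) = 3.

rank(T) = 3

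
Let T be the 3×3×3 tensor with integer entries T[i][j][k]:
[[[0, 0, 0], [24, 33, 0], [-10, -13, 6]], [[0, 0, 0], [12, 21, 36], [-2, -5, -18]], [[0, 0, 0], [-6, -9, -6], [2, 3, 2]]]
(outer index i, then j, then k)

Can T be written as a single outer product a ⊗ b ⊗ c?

No

The mode-2 unfolding of T (rows indexed by j, columns by (i,k) = (0,0), (0,1), (0,2), (1,0), (1,1), (1,2), (2,0), (2,1), (2,2)) is [[0, 0, 0, 0, 0, 0, 0, 0, 0], [24, 33, 0, 12, 21, 36, -6, -9, -6], [-10, -13, 6, -2, -5, -18, 2, 3, 2]].
There the 2×2 minor on rows j ∈ {1, 2}, columns (i,k) ∈ {(0,0), (0,1)} is det [[24, 33], [-10, -13]] = 18 ≠ 0, so this unfolding has rank ≥ 2; CP rank is at least every unfolding rank, so rank(T) ≥ 2.
In particular rank(T) ≥ 2 > 1, so T is not rank-1.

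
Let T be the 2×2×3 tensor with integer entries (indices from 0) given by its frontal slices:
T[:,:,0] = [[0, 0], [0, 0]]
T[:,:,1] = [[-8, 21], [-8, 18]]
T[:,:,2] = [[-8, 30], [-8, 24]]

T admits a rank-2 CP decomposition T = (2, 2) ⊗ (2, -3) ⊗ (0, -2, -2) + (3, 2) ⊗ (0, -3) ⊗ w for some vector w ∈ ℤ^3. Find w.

w = (0, -1, -2)

Subtract the known terms from T to get the rank-1 residual R = (3, 2) ⊗ (0, -3) ⊗ w, so R[i,j,k] = a[i]·b[j]·w[k]. Pick indices with nonzero a[0]·b[1] = (3)·(-3) = -9. Only the fibre through (0,1,·) is needed: R[0,1,:] = T[0,1,:] − Σₗ aₗ[0]bₗ[1]cₗ = [0, 21, 30] − (2)·(-3)·(0, -2, -2) = [0, 9, 18]. Then w[k] = R[0,1,k] / -9 for each k, giving w = [0, 9, 18] / -9 = (0, -1, -2).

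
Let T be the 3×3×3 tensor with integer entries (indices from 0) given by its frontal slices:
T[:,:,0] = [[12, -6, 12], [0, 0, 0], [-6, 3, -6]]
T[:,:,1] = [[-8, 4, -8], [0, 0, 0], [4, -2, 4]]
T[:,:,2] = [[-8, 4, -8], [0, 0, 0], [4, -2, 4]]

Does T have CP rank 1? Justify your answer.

If T = a ⊗ b ⊗ c then every fibre of T is a multiple of the corresponding factor, so read the factors off the fibres through the nonzero entry T[0,0,0] = 12.
The mode-1 fibre T[:,0,0] = [12, 0, -6] gives a = [2, 0, -1] (primitive direction); the mode-2 fibre T[0,:,0] = [12, -6, 12] gives b = [2, -1, 2]; then c[k] = T[0,0,k] / (a[0]·b[0]) = [12, -8, -8] / 4 = [3, -2, -2].
Expanding [2, 0, -1] ⊗ [2, -1, 2] ⊗ [3, -2, -2] reproduces all 27 entries of T, so T = [2, 0, -1] ⊗ [2, -1, 2] ⊗ [3, -2, -2] and rank(T) ≤ 1.
Equivalently every frontal slice T[:,:,k] is c[k] times the rank-1 matrix [2, 0, -1] ⊗ [2, -1, 2]. So T has rank 1 (it is nonzero).

Yes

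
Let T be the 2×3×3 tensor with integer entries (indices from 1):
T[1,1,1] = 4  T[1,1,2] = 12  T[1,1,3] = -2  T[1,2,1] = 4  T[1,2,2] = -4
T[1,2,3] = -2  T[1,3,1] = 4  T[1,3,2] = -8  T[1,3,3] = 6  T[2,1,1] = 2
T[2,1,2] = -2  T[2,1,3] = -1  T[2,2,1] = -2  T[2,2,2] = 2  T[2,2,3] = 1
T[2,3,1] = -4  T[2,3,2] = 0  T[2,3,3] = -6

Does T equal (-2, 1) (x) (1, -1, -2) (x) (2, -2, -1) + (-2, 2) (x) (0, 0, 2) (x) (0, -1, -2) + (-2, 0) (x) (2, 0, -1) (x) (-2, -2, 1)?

Yes

Reconstruct entrywise from the claimed factors. For example, T[1,1,1] = 4 and Σₗ aₗ[1]bₗ[1]cₗ[1] = (-2)·(1)·(2) + (-2)·(0)·(0) + (-2)·(2)·(-2) = 4; checking all 18 entries, every one matches. The claim holds.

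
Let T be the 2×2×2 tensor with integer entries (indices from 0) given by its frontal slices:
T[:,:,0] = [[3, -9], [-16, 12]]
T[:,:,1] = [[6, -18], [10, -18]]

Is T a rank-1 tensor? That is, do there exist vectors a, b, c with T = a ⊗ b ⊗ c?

The mode-3 unfolding of T (rows indexed by k, columns by (i,j) = (0,0), (0,1), (1,0), (1,1)) is [[3, -9, -16, 12], [6, -18, 10, -18]].
There the 2×2 minor on rows k ∈ {0, 1}, columns (i,j) ∈ {(0,0), (1,0)} is det [[3, -16], [6, 10]] = 126 ≠ 0, so this unfolding has rank ≥ 2; CP rank is at least every unfolding rank, so rank(T) ≥ 2.
In particular rank(T) ≥ 2 > 1, so T is not rank-1.

No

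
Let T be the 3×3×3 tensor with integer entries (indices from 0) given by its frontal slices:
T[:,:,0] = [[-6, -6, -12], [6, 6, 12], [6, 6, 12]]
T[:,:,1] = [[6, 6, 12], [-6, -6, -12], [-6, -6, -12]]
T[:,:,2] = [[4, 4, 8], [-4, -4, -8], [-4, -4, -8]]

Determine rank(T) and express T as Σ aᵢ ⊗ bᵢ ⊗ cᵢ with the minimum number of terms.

Lower bound: T ≠ 0 (e.g. T[0,0,0] = -6), so rank(T) ≥ 1.
Upper bound: the mode-1 fibre T[:,0,0] = [-6, 6, 6] gives a = (1, -1, -1) (primitive direction); the mode-2 fibre T[0,:,0] = [-6, -6, -12] gives b = (1, 1, 2); then c[k] = T[0,0,k] / (a[0]·b[0]) = [-6, 6, 4] / 1 = (-6, 6, 4).
Expanding (1, -1, -1) ⊗ (1, 1, 2) ⊗ (-6, 6, 4) reproduces all 27 entries of T, so T = (1, -1, -1) ⊗ (1, 1, 2) ⊗ (-6, 6, 4) and rank(T) ≤ 1.
These bounds meet, so rank(T) = 1.

rank(T) = 1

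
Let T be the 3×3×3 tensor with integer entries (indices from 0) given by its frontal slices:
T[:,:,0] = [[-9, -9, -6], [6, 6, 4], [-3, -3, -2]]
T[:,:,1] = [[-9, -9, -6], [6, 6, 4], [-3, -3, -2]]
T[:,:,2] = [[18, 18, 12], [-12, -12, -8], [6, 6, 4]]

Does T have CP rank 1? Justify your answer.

Yes

If T = a (x) b (x) c then every fibre of T is a multiple of the corresponding factor, so read the factors off the fibres through the nonzero entry T[0,0,0] = -9.
The mode-1 fibre T[:,0,0] = [-9, 6, -3] gives a = (3, -2, 1) (primitive direction); the mode-2 fibre T[0,:,0] = [-9, -9, -6] gives b = (3, 3, 2); then c[k] = T[0,0,k] / (a[0]·b[0]) = [-9, -9, 18] / 9 = (-1, -1, 2).
Expanding (3, -2, 1) (x) (3, 3, 2) (x) (-1, -1, 2) reproduces all 27 entries of T, so T = (3, -2, 1) (x) (3, 3, 2) (x) (-1, -1, 2) and rank(T) ≤ 1.
Equivalently every frontal slice T[:,:,k] is c[k] times the rank-1 matrix (3, -2, 1) (x) (3, 3, 2). So T has rank 1 (it is nonzero).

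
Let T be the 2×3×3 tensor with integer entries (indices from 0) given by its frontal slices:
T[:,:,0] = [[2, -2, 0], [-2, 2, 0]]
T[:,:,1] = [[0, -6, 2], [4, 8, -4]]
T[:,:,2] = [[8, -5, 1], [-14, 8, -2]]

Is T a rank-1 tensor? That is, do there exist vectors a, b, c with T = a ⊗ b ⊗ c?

The mode-3 unfolding of T (rows indexed by k, columns by (i,j) = (0,0), (0,1), (0,2), (1,0), (1,1), (1,2)) is [[2, -2, 0, -2, 2, 0], [0, -6, 2, 4, 8, -4], [8, -5, 1, -14, 8, -2]].
There the 3×3 minor on rows k ∈ {0, 1, 2}, columns (i,j) ∈ {(0,0), (0,1), (0,2)} is det [[2, -2, 0], [0, -6, 2], [8, -5, 1]] = -24 ≠ 0, so this unfolding has rank ≥ 3; CP rank is at least every unfolding rank, so rank(T) ≥ 3.
In particular rank(T) ≥ 3 > 1, so T is not rank-1.

No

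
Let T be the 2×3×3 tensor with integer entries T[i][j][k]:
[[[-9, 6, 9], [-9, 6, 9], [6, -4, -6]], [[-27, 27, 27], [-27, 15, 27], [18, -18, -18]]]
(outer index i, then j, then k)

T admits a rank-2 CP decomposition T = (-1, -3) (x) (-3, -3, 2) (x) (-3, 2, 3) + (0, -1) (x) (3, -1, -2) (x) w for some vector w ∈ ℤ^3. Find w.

w = (0, -3, 0)

Subtract the known terms from T to get the rank-1 residual R = (0, -1) (x) (3, -1, -2) (x) w, so R[i,j,k] = a[i]·b[j]·w[k]. Pick indices with nonzero a[1]·b[0] = (-1)·(3) = -3. Only the fibre through (1,0,·) is needed: R[1,0,:] = T[1,0,:] − Σₗ aₗ[1]bₗ[0]cₗ = [-27, 27, 27] − (-3)·(-3)·(-3, 2, 3) = [0, 9, 0]. Then w[k] = R[1,0,k] / -3 for each k, giving w = [0, 9, 0] / -3 = (0, -3, 0).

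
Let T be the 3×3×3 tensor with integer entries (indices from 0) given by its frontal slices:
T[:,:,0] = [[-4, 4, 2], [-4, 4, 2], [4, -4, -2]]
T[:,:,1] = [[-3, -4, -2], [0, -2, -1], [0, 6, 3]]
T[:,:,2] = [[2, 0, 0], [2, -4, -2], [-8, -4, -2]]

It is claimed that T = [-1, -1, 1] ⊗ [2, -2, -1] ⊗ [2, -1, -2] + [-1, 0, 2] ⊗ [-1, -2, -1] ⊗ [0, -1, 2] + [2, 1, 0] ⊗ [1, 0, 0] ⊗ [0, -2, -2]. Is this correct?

Yes

Reconstruct entrywise from the claimed factors. For example, T[2,2,0] = -2 and Σₗ aₗ[2]bₗ[2]cₗ[0] = (1)·(-1)·(2) + (2)·(-1)·(0) + (0)·(0)·(0) = -2; checking all 27 entries, every one matches. The claim holds.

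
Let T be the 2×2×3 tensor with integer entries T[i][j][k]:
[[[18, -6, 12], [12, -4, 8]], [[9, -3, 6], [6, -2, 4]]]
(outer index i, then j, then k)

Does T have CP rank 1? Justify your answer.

If T = a (x) b (x) c then every fibre of T is a multiple of the corresponding factor, so read the factors off the fibres through the nonzero entry T[0,0,0] = 18.
The mode-1 fibre T[:,0,0] = [18, 9] gives a = [2, 1] (primitive direction); the mode-2 fibre T[0,:,0] = [18, 12] gives b = [3, 2]; then c[k] = T[0,0,k] / (a[0]·b[0]) = [18, -6, 12] / 6 = [3, -1, 2].
Expanding [2, 1] (x) [3, 2] (x) [3, -1, 2] reproduces all 12 entries of T, so T = [2, 1] (x) [3, 2] (x) [3, -1, 2] and rank(T) ≤ 1.
Equivalently every frontal slice T[:,:,k] is c[k] times the rank-1 matrix [2, 1] (x) [3, 2]. So T has rank 1 (it is nonzero).

Yes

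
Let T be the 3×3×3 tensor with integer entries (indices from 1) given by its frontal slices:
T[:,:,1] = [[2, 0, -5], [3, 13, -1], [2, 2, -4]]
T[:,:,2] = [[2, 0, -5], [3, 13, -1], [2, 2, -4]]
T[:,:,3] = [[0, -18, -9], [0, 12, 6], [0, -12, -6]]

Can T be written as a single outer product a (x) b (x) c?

No

The mode-2 unfolding of T (rows indexed by j, columns by (i,k) = (1,1), (1,2), (1,3), (2,1), (2,2), (2,3), (3,1), (3,2), (3,3)) is [[2, 2, 0, 3, 3, 0, 2, 2, 0], [0, 0, -18, 13, 13, 12, 2, 2, -12], [-5, -5, -9, -1, -1, 6, -4, -4, -6]].
There the 2×2 minor on rows j ∈ {1, 2}, columns (i,k) ∈ {(1,1), (1,3)} is det [[2, 0], [0, -18]] = -36 ≠ 0, so this unfolding has rank ≥ 2; CP rank is at least every unfolding rank, so rank(T) ≥ 2.
In particular rank(T) ≥ 2 > 1, so T is not rank-1.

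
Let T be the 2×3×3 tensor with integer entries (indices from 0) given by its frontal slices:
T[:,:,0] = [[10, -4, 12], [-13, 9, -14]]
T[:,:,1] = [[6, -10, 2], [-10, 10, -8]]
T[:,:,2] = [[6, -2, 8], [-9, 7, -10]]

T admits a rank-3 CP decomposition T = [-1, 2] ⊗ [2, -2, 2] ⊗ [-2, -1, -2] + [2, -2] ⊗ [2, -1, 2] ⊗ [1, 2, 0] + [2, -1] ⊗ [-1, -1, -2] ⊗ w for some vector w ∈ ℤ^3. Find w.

Subtract the known terms from T to get the rank-1 residual R = [2, -1] ⊗ [-1, -1, -2] ⊗ w, so R[i,j,k] = a[i]·b[j]·w[k]. Pick indices with nonzero a[0]·b[0] = (2)·(-1) = -2. Only the fibre through (0,0,·) is needed: R[0,0,:] = T[0,0,:] − Σₗ aₗ[0]bₗ[0]cₗ = [10, 6, 6] − (-1)·(2)·[-2, -1, -2] − (2)·(2)·[1, 2, 0] = [2, -4, 2]. Then w[k] = R[0,0,k] / -2 for each k, giving w = [2, -4, 2] / -2 = [-1, 2, -1].

w = [-1, 2, -1]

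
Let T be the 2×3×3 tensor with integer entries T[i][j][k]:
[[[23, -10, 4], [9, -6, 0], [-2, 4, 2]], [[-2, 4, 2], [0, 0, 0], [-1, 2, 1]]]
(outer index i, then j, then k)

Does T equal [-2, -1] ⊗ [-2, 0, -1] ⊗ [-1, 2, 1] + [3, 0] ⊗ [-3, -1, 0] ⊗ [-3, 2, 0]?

Yes

Reconstruct entrywise from the claimed factors. For example, T[1,2,2] = 1 and Σₗ aₗ[1]bₗ[2]cₗ[2] = (-1)·(-1)·(1) + (0)·(0)·(0) = 1; checking all 18 entries, every one matches. The claim holds.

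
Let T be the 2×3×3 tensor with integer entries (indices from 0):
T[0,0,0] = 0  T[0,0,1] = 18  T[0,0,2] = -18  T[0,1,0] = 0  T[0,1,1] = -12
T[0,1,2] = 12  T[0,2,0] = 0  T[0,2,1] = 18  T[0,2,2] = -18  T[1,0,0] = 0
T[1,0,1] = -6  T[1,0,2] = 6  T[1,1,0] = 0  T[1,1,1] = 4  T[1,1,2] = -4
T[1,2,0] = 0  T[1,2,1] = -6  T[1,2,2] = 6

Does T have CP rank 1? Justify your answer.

If T = a (x) b (x) c then every fibre of T is a multiple of the corresponding factor, so read the factors off the fibres through the nonzero entry T[0,0,1] = 18.
The mode-1 fibre T[:,0,1] = [18, -6] gives a = (3, -1) (primitive direction); the mode-2 fibre T[0,:,1] = [18, -12, 18] gives b = (3, -2, 3); then c[k] = T[0,0,k] / (a[0]·b[0]) = [0, 18, -18] / 9 = (0, 2, -2).
Expanding (3, -1) (x) (3, -2, 3) (x) (0, 2, -2) reproduces all 18 entries of T, so T = (3, -1) (x) (3, -2, 3) (x) (0, 2, -2) and rank(T) ≤ 1.
Equivalently every frontal slice T[:,:,k] is c[k] times the rank-1 matrix (3, -1) (x) (3, -2, 3). So T has rank 1 (it is nonzero).

Yes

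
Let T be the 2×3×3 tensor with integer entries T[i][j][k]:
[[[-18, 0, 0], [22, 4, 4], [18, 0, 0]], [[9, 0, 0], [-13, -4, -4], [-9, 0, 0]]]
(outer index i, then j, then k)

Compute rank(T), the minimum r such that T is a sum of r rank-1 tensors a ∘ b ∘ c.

2

Lower bound: the mode-2 unfolding of T (rows indexed by j, columns by (i,k) = (0,0), (0,1), (0,2), (1,0), (1,1), (1,2)) is [[-18, 0, 0, 9, 0, 0], [22, 4, 4, -13, -4, -4], [18, 0, 0, -9, 0, 0]].
There the 2×2 minor on rows j ∈ {0, 1}, columns (i,k) ∈ {(0,0), (0,1)} is det [[-18, 0], [22, 4]] = -72 ≠ 0, so this unfolding has rank ≥ 2; CP rank is at least every unfolding rank, so rank(T) ≥ 2. (Unfolding ranks only ever bound the CP rank from below — rank(T) can be strictly larger than all of them — so the matching upper bound has to come from an explicit 2-term decomposition.)
Upper bound — finding two terms. Write S_k = T[:,:,k] for the frontal slices: S₀ = [[-18, 22, 18], [9, -13, -9]], S₁ = [[0, 4, 0], [0, -4, 0]], S₂ = [[0, 4, 0], [0, -4, 0]].
If T = a₁ ∘ b₁ ∘ c₁ + a₂ ∘ b₂ ∘ c₂ then each S_k = c₁[k]·a₁b₁ᵀ + c₂[k]·a₂b₂ᵀ. S₀ and S₁ are linearly independent, so a₁b₁ᵀ and a₂b₂ᵀ must span the same plane of matrices: they are the rank-1 matrices of the form x·S₀ + y·S₁.
The 2×2 minor of x·S₀ + y·S₁ on rows {0,1}, columns {0,1} is 36·x² + 36·xy = 36·(x + y)(x), vanishing at (x:y) = (1:-1) and (0:1).
M₁ = S₀ − S₁ = [[-18, 18, 18], [9, -9, -9]] = (-9)·[2, -1][1, -1, -1]ᵀ and M₂ = S₁ = [[0, 4, 0], [0, -4, 0]] = 4·[1, -1][0, 1, 0]ᵀ, so take a₁ = [2, -1], b₁ = [1, -1, -1], a₂ = [1, -1], b₂ = [0, 1, 0].
Each slice is an integer combination of E₁ = a₁b₁ᵀ and E₂ = a₂b₂ᵀ: S₀ = −9·E₁ + 4·E₂, S₁ = 4·E₂, S₂ = 4·E₂; reading off coefficients, c₁ = [-9, 0, 0] and c₂ = [4, 4, 4].
Hence T = [2, -1] ∘ [1, -1, -1] ∘ [-9, 0, 0] + [1, -1] ∘ [0, 1, 0] ∘ [4, 4, 4], so rank(T) ≤ 2.
These bounds meet, so rank(T) = 2.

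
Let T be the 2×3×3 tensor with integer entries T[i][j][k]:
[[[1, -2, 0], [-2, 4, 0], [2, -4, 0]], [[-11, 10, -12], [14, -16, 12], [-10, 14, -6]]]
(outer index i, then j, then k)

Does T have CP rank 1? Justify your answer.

No

The mode-1 unfolding of T (rows indexed by i, columns by (j,k) = (0,0), (0,1), (0,2), (1,0), (1,1), (1,2), (2,0), (2,1), (2,2)) is [[1, -2, 0, -2, 4, 0, 2, -4, 0], [-11, 10, -12, 14, -16, 12, -10, 14, -6]].
There the 2×2 minor on rows i ∈ {0, 1}, columns (j,k) ∈ {(0,0), (0,1)} is det [[1, -2], [-11, 10]] = -12 ≠ 0, so this unfolding has rank ≥ 2; CP rank is at least every unfolding rank, so rank(T) ≥ 2.
In particular rank(T) ≥ 2 > 1, so T is not rank-1.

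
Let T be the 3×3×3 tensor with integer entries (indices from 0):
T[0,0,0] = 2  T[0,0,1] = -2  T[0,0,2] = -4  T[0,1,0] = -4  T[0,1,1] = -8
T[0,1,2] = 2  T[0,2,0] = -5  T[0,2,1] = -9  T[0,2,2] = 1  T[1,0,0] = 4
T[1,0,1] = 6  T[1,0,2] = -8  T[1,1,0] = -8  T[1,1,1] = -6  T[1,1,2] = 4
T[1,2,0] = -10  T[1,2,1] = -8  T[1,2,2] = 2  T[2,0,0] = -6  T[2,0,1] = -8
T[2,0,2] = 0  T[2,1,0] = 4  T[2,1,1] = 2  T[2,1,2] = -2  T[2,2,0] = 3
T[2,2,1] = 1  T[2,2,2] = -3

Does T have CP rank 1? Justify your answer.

The mode-1 unfolding of T (rows indexed by i, columns by (j,k) = (0,0), (0,1), (0,2), (1,0), (1,1), (1,2), (2,0), (2,1), (2,2)) is [[2, -2, -4, -4, -8, 2, -5, -9, 1], [4, 6, -8, -8, -6, 4, -10, -8, 2], [-6, -8, 0, 4, 2, -2, 3, 1, -3]].
There the 3×3 minor on rows i ∈ {0, 1, 2}, columns (j,k) ∈ {(0,0), (0,1), (0,2)} is det [[2, -2, -4], [4, 6, -8], [-6, -8, 0]] = -240 ≠ 0, so this unfolding has rank ≥ 3; CP rank is at least every unfolding rank, so rank(T) ≥ 3.
In particular rank(T) ≥ 3 > 1, so T is not rank-1.

No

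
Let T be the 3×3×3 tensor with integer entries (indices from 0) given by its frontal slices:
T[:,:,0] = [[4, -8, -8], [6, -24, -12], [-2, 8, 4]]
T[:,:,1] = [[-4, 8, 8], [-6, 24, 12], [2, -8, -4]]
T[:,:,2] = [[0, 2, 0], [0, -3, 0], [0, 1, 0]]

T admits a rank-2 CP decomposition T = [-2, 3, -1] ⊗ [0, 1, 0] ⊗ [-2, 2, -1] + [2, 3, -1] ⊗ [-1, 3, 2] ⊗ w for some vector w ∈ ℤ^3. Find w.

Subtract the known terms from T to get the rank-1 residual R = [2, 3, -1] ⊗ [-1, 3, 2] ⊗ w, so R[i,j,k] = a[i]·b[j]·w[k]. Pick indices with nonzero a[0]·b[0] = (2)·(-1) = -2. Only the fibre through (0,0,·) is needed: R[0,0,:] = T[0,0,:] − Σₗ aₗ[0]bₗ[0]cₗ = [4, -4, 0] − (-2)·(0)·[-2, 2, -1] = [4, -4, 0]. Then w[k] = R[0,0,k] / -2 for each k, giving w = [4, -4, 0] / -2 = [-2, 2, 0].

w = [-2, 2, 0]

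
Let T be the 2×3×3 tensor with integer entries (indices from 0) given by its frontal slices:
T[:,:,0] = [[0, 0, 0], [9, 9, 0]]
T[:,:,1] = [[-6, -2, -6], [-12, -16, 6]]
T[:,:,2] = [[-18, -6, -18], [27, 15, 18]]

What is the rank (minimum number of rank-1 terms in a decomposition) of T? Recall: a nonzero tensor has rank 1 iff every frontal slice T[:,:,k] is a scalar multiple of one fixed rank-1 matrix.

Lower bound: the mode-2 unfolding of T (rows indexed by j, columns by (i,k) = (0,0), (0,1), (0,2), (1,0), (1,1), (1,2)) is [[0, -6, -18, 9, -12, 27], [0, -2, -6, 9, -16, 15], [0, -6, -18, 0, 6, 18]].
There the 2×2 minor on rows j ∈ {0, 1}, columns (i,k) ∈ {(0,1), (1,0)} is det [[-6, 9], [-2, 9]] = -36 ≠ 0, so this unfolding has rank ≥ 2; CP rank is at least every unfolding rank, so rank(T) ≥ 2. (Unfolding ranks only ever bound the CP rank from below — rank(T) can be strictly larger than all of them — so the matching upper bound has to come from an explicit 2-term decomposition.)
Upper bound — finding two terms. Write S_k = T[:,:,k] for the frontal slices: S₀ = [[0, 0, 0], [9, 9, 0]], S₁ = [[-6, -2, -6], [-12, -16, 6]], S₂ = [[-18, -6, -18], [27, 15, 18]].
If T = a₁ ∘ b₁ ∘ c₁ + a₂ ∘ b₂ ∘ c₂ then each S_k = c₁[k]·a₁b₁ᵀ + c₂[k]·a₂b₂ᵀ. S₀ and S₁ are linearly independent, so a₁b₁ᵀ and a₂b₂ᵀ must span the same plane of matrices: they are the rank-1 matrices of the form x·S₀ + y·S₁.
The 2×2 minor of x·S₀ + y·S₁ on rows {0,1}, columns {0,1} is −36·xy + 72·y² = (-36)·(x − 2·y)(y), vanishing at (x:y) = (2:1) and (1:0).
M₁ = 2·S₀ + S₁ = [[-6, -2, -6], [6, 2, 6]] = (-2)·[1, -1][3, 1, 3]ᵀ and M₂ = S₀ = [[0, 0, 0], [9, 9, 0]] = 9·[0, 1][1, 1, 0]ᵀ, so take a₁ = [1, -1], b₁ = [3, 1, 3], a₂ = [0, 1], b₂ = [1, 1, 0].
Each slice is an integer combination of E₁ = a₁b₁ᵀ and E₂ = a₂b₂ᵀ: S₀ = 9·E₂, S₁ = −2·E₁ − 18·E₂, S₂ = −6·E₁ + 9·E₂; reading off coefficients, c₁ = [0, -2, -6] and c₂ = [9, -18, 9].
Hence T = [1, -1] ∘ [3, 1, 3] ∘ [0, -2, -6] + [0, 1] ∘ [1, 1, 0] ∘ [9, -18, 9], so rank(T) ≤ 2.
These bounds meet, so rank(T) = 2.

2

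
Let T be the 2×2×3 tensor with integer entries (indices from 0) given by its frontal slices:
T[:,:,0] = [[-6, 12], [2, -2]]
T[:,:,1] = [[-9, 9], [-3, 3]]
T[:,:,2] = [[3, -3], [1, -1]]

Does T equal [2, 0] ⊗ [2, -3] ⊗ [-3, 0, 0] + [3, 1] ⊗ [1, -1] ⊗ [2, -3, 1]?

Reconstruct entrywise from the claimed factors. For example, T[0,0,0] = -6 and Σₗ aₗ[0]bₗ[0]cₗ[0] = (2)·(2)·(-3) + (3)·(1)·(2) = -6; checking all 12 entries, every one matches. The claim holds.

Yes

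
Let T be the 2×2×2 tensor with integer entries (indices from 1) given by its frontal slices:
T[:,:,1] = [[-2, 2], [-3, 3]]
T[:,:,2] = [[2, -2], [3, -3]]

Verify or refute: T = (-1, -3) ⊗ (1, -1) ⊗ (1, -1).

Reconstruct entry (1,1,1) from the claimed factors: Σₗ aₗ[1]bₗ[1]cₗ[1] = (-1)·(1)·(1) = -1, but T[1,1,1] = -2. The claim is false.

No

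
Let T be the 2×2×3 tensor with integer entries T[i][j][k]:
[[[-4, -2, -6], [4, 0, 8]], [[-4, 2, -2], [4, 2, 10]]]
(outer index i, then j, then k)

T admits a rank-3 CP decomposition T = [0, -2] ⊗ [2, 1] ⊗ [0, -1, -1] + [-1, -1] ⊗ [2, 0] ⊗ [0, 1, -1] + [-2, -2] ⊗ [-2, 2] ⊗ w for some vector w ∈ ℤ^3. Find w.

Subtract the known terms from T to get the rank-1 residual R = [-2, -2] ⊗ [-2, 2] ⊗ w, so R[i,j,k] = a[i]·b[j]·w[k]. Pick indices with nonzero a[0]·b[0] = (-2)·(-2) = 4. Only the fibre through (0,0,·) is needed: R[0,0,:] = T[0,0,:] − Σₗ aₗ[0]bₗ[0]cₗ = [-4, -2, -6] − (0)·(2)·[0, -1, -1] − (-1)·(2)·[0, 1, -1] = [-4, 0, -8]. Then w[k] = R[0,0,k] / 4 for each k, giving w = [-4, 0, -8] / 4 = [-1, 0, -2].

w = [-1, 0, -2]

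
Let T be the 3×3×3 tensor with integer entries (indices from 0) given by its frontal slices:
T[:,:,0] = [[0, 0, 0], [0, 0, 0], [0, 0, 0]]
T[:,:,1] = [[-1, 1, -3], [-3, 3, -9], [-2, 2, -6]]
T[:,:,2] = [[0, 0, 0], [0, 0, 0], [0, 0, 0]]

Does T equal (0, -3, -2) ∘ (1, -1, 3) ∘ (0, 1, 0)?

No

Reconstruct entry (0,0,1) from the claimed factors: Σₗ aₗ[0]bₗ[0]cₗ[1] = (0)·(1)·(1) = 0, but T[0,0,1] = -1. The claim is false.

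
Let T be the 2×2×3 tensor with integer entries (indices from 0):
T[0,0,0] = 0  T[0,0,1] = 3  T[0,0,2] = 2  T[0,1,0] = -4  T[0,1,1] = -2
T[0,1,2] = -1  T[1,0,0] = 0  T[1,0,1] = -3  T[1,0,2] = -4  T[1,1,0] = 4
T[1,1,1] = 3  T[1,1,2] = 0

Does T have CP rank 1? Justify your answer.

The mode-3 unfolding of T (rows indexed by k, columns by (i,j) = (0,0), (0,1), (1,0), (1,1)) is [[0, -4, 0, 4], [3, -2, -3, 3], [2, -1, -4, 0]].
There the 3×3 minor on rows k ∈ {0, 1, 2}, columns (i,j) ∈ {(0,0), (0,1), (1,0)} is det [[0, -4, 0], [3, -2, -3], [2, -1, -4]] = -24 ≠ 0, so this unfolding has rank ≥ 3; CP rank is at least every unfolding rank, so rank(T) ≥ 3.
In particular rank(T) ≥ 3 > 1, so T is not rank-1.

No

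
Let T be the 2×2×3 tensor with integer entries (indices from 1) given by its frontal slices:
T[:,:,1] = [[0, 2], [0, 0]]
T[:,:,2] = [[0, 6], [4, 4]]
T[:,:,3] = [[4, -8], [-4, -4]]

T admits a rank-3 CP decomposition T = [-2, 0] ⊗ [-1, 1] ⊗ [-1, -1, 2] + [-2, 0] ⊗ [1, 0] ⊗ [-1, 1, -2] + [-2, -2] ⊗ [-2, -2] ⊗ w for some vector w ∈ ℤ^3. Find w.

w = [0, 1, -1]

Subtract the known terms from T to get the rank-1 residual R = [-2, -2] ⊗ [-2, -2] ⊗ w, so R[i,j,k] = a[i]·b[j]·w[k]. Pick indices with nonzero a[1]·b[1] = (-2)·(-2) = 4. Only the fibre through (1,1,·) is needed: R[1,1,:] = T[1,1,:] − Σₗ aₗ[1]bₗ[1]cₗ = [0, 0, 4] − (-2)·(-1)·[-1, -1, 2] − (-2)·(1)·[-1, 1, -2] = [0, 4, -4]. Then w[k] = R[1,1,k] / 4 for each k, giving w = [0, 4, -4] / 4 = [0, 1, -1].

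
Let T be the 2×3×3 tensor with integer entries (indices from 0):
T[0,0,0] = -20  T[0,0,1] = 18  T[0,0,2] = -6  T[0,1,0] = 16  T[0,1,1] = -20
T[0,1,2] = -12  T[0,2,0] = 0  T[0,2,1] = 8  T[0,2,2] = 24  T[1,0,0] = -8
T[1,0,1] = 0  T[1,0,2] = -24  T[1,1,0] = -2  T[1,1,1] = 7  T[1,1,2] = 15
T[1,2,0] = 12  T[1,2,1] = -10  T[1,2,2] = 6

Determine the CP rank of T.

2

Lower bound: the mode-2 unfolding of T (rows indexed by j, columns by (i,k) = (0,0), (0,1), (0,2), (1,0), (1,1), (1,2)) is [[-20, 18, -6, -8, 0, -24], [16, -20, -12, -2, 7, 15], [0, 8, 24, 12, -10, 6]].
There the 2×2 minor on rows j ∈ {0, 1}, columns (i,k) ∈ {(0,0), (0,1)} is det [[-20, 18], [16, -20]] = 112 ≠ 0, so this unfolding has rank ≥ 2; CP rank is at least every unfolding rank, so rank(T) ≥ 2. (This is only a lower bound: in general the CP rank may exceed every unfolding rank, so we still need to exhibit 2 rank-1 terms summing to T.)
Upper bound — finding two terms. Write S_k = T[:,:,k] for the frontal slices: S₀ = [[-20, 16, 0], [-8, -2, 12]], S₁ = [[18, -20, 8], [0, 7, -10]], S₂ = [[-6, -12, 24], [-24, 15, 6]].
If T = a₁ (x) b₁ (x) c₁ + a₂ (x) b₂ (x) c₂ then each S_k = c₁[k]·a₁b₁ᵀ + c₂[k]·a₂b₂ᵀ. S₀ and S₁ are linearly independent, so a₁b₁ᵀ and a₂b₂ᵀ must span the same plane of matrices: they are the rank-1 matrices of the form x·S₀ + y·S₁.
The 2×2 minor of x·S₀ + y·S₁ on rows {0,1}, columns {0,1} is 168·x² − 336·xy + 126·y² = 42·(2·x − 3·y)(2·x − y), vanishing at (x:y) = (3:2) and (1:2).
M₁ = 3·S₀ + 2·S₁ = [[-24, 8, 16], [-24, 8, 16]] = (-8)·[1, 1][3, -1, -2]ᵀ and M₂ = S₀ + 2·S₁ = [[16, -24, 16], [-8, 12, -8]] = 4·[2, -1][2, -3, 2]ᵀ, so take a₁ = [1, 1], b₁ = [3, -1, -2], a₂ = [2, -1], b₂ = [2, -3, 2].
Each slice is an integer combination of E₁ = a₁b₁ᵀ and E₂ = a₂b₂ᵀ: S₀ = −4·E₁ − 2·E₂, S₁ = 2·E₁ + 3·E₂, S₂ = −6·E₁ + 3·E₂; reading off coefficients, c₁ = [-4, 2, -6] and c₂ = [-2, 3, 3].
Hence T = [1, 1] (x) [3, -1, -2] (x) [-4, 2, -6] + [2, -1] (x) [2, -3, 2] (x) [-2, 3, 3], so rank(T) ≤ 2.
These bounds meet, so rank(T) = 2.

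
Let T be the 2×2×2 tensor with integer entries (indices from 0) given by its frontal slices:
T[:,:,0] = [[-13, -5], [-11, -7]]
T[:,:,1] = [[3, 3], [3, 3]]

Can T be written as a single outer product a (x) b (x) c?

No

The mode-2 unfolding of T (rows indexed by j, columns by (i,k) = (0,0), (0,1), (1,0), (1,1)) is [[-13, 3, -11, 3], [-5, 3, -7, 3]].
There the 2×2 minor on rows j ∈ {0, 1}, columns (i,k) ∈ {(0,0), (0,1)} is det [[-13, 3], [-5, 3]] = -24 ≠ 0, so this unfolding has rank ≥ 2; CP rank is at least every unfolding rank, so rank(T) ≥ 2.
In particular rank(T) ≥ 2 > 1, so T is not rank-1.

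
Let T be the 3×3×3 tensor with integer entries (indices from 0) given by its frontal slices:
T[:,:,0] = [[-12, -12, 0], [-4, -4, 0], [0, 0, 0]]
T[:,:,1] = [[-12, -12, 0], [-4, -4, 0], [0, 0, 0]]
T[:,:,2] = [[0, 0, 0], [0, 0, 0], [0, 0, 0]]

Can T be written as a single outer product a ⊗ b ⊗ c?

Yes

If T = a ⊗ b ⊗ c then every fibre of T is a multiple of the corresponding factor, so read the factors off the fibres through the nonzero entry T[0,0,0] = -12.
The mode-1 fibre T[:,0,0] = [-12, -4, 0] gives a = [3, 1, 0] (primitive direction); the mode-2 fibre T[0,:,0] = [-12, -12, 0] gives b = [1, 1, 0]; then c[k] = T[0,0,k] / (a[0]·b[0]) = [-12, -12, 0] / 3 = [-4, -4, 0].
Expanding [3, 1, 0] ⊗ [1, 1, 0] ⊗ [-4, -4, 0] reproduces all 27 entries of T, so T = [3, 1, 0] ⊗ [1, 1, 0] ⊗ [-4, -4, 0] and rank(T) ≤ 1.
Equivalently every frontal slice T[:,:,k] is c[k] times the rank-1 matrix [3, 1, 0] ⊗ [1, 1, 0]. So T has rank 1 (it is nonzero).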